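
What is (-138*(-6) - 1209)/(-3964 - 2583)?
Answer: 381/6547 ≈ 0.058195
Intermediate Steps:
(-138*(-6) - 1209)/(-3964 - 2583) = (828 - 1209)/(-6547) = -381*(-1/6547) = 381/6547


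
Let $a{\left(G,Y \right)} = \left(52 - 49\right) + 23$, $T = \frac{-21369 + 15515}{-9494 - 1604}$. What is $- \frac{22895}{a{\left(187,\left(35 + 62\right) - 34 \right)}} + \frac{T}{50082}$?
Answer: $- \frac{1590658827752}{1806382617} \approx -880.58$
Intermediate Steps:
$T = \frac{2927}{5549}$ ($T = - \frac{5854}{-11098} = \left(-5854\right) \left(- \frac{1}{11098}\right) = \frac{2927}{5549} \approx 0.52748$)
$a{\left(G,Y \right)} = 26$ ($a{\left(G,Y \right)} = 3 + 23 = 26$)
$- \frac{22895}{a{\left(187,\left(35 + 62\right) - 34 \right)}} + \frac{T}{50082} = - \frac{22895}{26} + \frac{2927}{5549 \cdot 50082} = \left(-22895\right) \frac{1}{26} + \frac{2927}{5549} \cdot \frac{1}{50082} = - \frac{22895}{26} + \frac{2927}{277905018} = - \frac{1590658827752}{1806382617}$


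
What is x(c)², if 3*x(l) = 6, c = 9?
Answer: 4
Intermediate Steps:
x(l) = 2 (x(l) = (⅓)*6 = 2)
x(c)² = 2² = 4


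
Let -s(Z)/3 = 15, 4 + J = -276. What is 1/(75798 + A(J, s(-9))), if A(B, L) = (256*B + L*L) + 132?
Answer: 1/6275 ≈ 0.00015936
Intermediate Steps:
J = -280 (J = -4 - 276 = -280)
s(Z) = -45 (s(Z) = -3*15 = -45)
A(B, L) = 132 + L² + 256*B (A(B, L) = (256*B + L²) + 132 = (L² + 256*B) + 132 = 132 + L² + 256*B)
1/(75798 + A(J, s(-9))) = 1/(75798 + (132 + (-45)² + 256*(-280))) = 1/(75798 + (132 + 2025 - 71680)) = 1/(75798 - 69523) = 1/6275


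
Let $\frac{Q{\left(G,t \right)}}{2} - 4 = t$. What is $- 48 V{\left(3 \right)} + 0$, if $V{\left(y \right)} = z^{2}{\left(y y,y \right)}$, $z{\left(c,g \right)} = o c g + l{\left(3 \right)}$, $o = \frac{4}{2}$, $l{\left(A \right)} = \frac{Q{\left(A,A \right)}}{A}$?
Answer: $- \frac{495616}{3} \approx -1.6521 \cdot 10^{5}$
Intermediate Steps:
$Q{\left(G,t \right)} = 8 + 2 t$
$l{\left(A \right)} = \frac{8 + 2 A}{A}$
$o = 2$ ($o = 4 \cdot \frac{1}{2} = 2$)
$z{\left(c,g \right)} = \frac{14}{3} + 2 c g$ ($z{\left(c,g \right)} = 2 c g + \left(2 + \frac{8}{3}\right) = 2 c g + \frac{14}{3} = \frac{14}{3} + 2 c g$)
$V{\left(y \right)} = \left(\frac{14}{3} + 2 y^{3}\right)^{2}$ ($V{\left(y \right)} = \left(\frac{14}{3} + 2 y y y\right)^{2} = \left(\frac{14}{3} + 2 y^{2} y\right)^{2} = \left(\frac{14}{3} + 2 y^{3}\right)^{2}$)
$- 48 V{\left(3 \right)} + 0 = - 48 \frac{4 \left(7 + 3 \cdot 3^{3}\right)^{2}}{9} + 0 = - 48 \frac{4 \left(7 + 3 \cdot 27\right)^{2}}{9} + 0 = - 48 \frac{4 \left(7 + 81\right)^{2}}{9} + 0 = - 48 \frac{4 \cdot 88^{2}}{9} + 0 = - 48 \cdot \frac{4}{9} \cdot 7744 + 0 = \left(-48\right) \frac{30976}{9} + 0 = - \frac{495616}{3} + 0 = - \frac{495616}{3}$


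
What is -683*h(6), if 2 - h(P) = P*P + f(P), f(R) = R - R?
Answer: 23222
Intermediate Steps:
f(R) = 0
h(P) = 2 - P**2 (h(P) = 2 - (P*P + 0) = 2 - (P**2 + 0) = 2 - P**2)
-683*h(6) = -683*(2 - 1*6**2) = -683*(2 - 1*36) = -683*(2 - 36) = -683*(-34) = 23222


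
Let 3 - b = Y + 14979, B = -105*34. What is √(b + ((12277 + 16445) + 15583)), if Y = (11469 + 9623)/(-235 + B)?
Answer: 3*√47189583365/3805 ≈ 171.27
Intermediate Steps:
B = -3570
Y = -21092/3805 (Y = (11469 + 9623)/(-235 - 3570) = 21092/(-3805) = 21092*(-1/3805) = -21092/3805 ≈ -5.5432)
b = -56962588/3805 (b = 3 - (-21092/3805 + 14979) = 3 - 1*56974003/3805 = 3 - 56974003/3805 = -56962588/3805 ≈ -14970.)
√(b + ((12277 + 16445) + 15583)) = √(-56962588/3805 + ((12277 + 16445) + 15583)) = √(-56962588/3805 + (28722 + 15583)) = √(-56962588/3805 + 44305) = √(111617937/3805) = 3*√47189583365/3805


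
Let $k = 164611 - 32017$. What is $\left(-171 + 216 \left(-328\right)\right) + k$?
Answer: $61575$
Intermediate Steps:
$k = 132594$
$\left(-171 + 216 \left(-328\right)\right) + k = \left(-171 + 216 \left(-328\right)\right) + 132594 = \left(-171 - 70848\right) + 132594 = -71019 + 132594 = 61575$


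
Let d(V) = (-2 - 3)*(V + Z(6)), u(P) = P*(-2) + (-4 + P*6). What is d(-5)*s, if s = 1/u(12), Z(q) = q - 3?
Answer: 5/22 ≈ 0.22727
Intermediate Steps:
Z(q) = -3 + q
u(P) = -4 + 4*P (u(P) = -2*P + (-4 + 6*P) = -4 + 4*P)
d(V) = -15 - 5*V (d(V) = (-2 - 3)*(V + (-3 + 6)) = -5*(V + 3) = -5*(3 + V) = -15 - 5*V)
s = 1/44 (s = 1/(-4 + 4*12) = 1/(-4 + 48) = 1/44 ≈ 0.022727)
d(-5)*s = (-15 - 5*(-5))*(1/44) = (-15 + 25)*(1/44) = 10*(1/44) = 5/22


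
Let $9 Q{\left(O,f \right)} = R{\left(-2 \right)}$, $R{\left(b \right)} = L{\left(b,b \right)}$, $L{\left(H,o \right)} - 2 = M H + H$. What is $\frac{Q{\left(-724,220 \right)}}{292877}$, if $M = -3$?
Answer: $\frac{2}{878631} \approx 2.2763 \cdot 10^{-6}$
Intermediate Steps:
$L{\left(H,o \right)} = 2 - 2 H$ ($L{\left(H,o \right)} = 2 + \left(- 3 H + H\right) = 2 - 2 H$)
$R{\left(b \right)} = 2 - 2 b$
$Q{\left(O,f \right)} = \frac{2}{3}$ ($Q{\left(O,f \right)} = \frac{2 - -4}{9} = \frac{2 + 4}{9} = \frac{1}{9} \cdot 6 = \frac{2}{3}$)
$\frac{Q{\left(-724,220 \right)}}{292877} = \frac{2}{3 \cdot 292877} = \frac{2}{3} \cdot \frac{1}{292877} = \frac{2}{878631}$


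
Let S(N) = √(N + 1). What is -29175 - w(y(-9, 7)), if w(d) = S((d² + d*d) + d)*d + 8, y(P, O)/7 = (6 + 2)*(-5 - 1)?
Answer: -29183 + 336*√225457 ≈ 1.3036e+5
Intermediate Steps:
S(N) = √(1 + N)
y(P, O) = -336 (y(P, O) = 7*((6 + 2)*(-5 - 1)) = 7*(8*(-6)) = 7*(-48) = -336)
w(d) = 8 + d*√(1 + d + 2*d²) (w(d) = √(1 + ((d² + d*d) + d))*d + 8 = √(1 + ((d² + d²) + d))*d + 8 = √(1 + (2*d² + d))*d + 8 = √(1 + (d + 2*d²))*d + 8 = √(1 + d + 2*d²)*d + 8 = d*√(1 + d + 2*d²) + 8 = 8 + d*√(1 + d + 2*d²))
-29175 - w(y(-9, 7)) = -29175 - (8 - 336*√(1 - 336*(1 + 2*(-336)))) = -29175 - (8 - 336*√(1 - 336*(1 - 672))) = -29175 - (8 - 336*√(1 - 336*(-671))) = -29175 - (8 - 336*√(1 + 225456)) = -29175 - (8 - 336*√225457) = -29175 + (-8 + 336*√225457) = -29183 + 336*√225457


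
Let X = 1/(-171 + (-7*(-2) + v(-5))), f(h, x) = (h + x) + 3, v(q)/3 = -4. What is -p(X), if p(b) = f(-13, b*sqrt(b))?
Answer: 10 + I/2197 ≈ 10.0 + 0.00045517*I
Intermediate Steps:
v(q) = -12 (v(q) = 3*(-4) = -12)
f(h, x) = 3 + h + x
X = -1/169 (X = 1/(-171 + (-7*(-2) - 12)) = 1/(-171 + (14 - 12)) = 1/(-171 + 2) = 1/(-169) = -1/169 ≈ -0.0059172)
p(b) = -10 + b**(3/2) (p(b) = 3 - 13 + b*sqrt(b) = 3 - 13 + b**(3/2) = -10 + b**(3/2))
-p(X) = -(-10 + (-1/169)**(3/2)) = -(-10 - I/2197) = 10 + I/2197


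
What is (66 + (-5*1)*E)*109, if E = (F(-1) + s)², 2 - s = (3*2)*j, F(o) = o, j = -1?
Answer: -19511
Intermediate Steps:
s = 8 (s = 2 - 3*2*(-1) = 2 - 6*(-1) = 2 - 1*(-6) = 2 + 6 = 8)
E = 49 (E = (-1 + 8)² = 7² = 49)
(66 + (-5*1)*E)*109 = (66 - 5*1*49)*109 = (66 - 5*49)*109 = (66 - 245)*109 = -179*109 = -19511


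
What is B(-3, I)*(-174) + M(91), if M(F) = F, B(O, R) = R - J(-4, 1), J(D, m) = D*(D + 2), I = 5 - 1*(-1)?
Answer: 439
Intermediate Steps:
I = 6 (I = 5 + 1 = 6)
J(D, m) = D*(2 + D)
B(O, R) = -8 + R (B(O, R) = R - (-4)*(2 - 4) = R - (-4)*(-2) = R - 1*8 = R - 8 = -8 + R)
B(-3, I)*(-174) + M(91) = (-8 + 6)*(-174) + 91 = -2*(-174) + 91 = 348 + 91 = 439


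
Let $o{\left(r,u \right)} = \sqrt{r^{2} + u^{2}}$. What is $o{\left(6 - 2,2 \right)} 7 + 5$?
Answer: $5 + 14 \sqrt{5} \approx 36.305$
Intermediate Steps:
$o{\left(6 - 2,2 \right)} 7 + 5 = \sqrt{\left(6 - 2\right)^{2} + 2^{2}} \cdot 7 + 5 = \sqrt{4^{2} + 4} \cdot 7 + 5 = \sqrt{16 + 4} \cdot 7 + 5 = \sqrt{20} \cdot 7 + 5 = 2 \sqrt{5} \cdot 7 + 5 = 14 \sqrt{5} + 5 = 5 + 14 \sqrt{5}$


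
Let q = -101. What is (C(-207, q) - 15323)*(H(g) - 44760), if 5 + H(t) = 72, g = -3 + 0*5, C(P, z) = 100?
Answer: 680361539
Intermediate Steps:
g = -3 (g = -3 + 0 = -3)
H(t) = 67 (H(t) = -5 + 72 = 67)
(C(-207, q) - 15323)*(H(g) - 44760) = (100 - 15323)*(67 - 44760) = -15223*(-44693) = 680361539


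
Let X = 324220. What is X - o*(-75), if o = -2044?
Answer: 170920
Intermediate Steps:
X - o*(-75) = 324220 - (-2044)*(-75) = 324220 - 1*153300 = 324220 - 153300 = 170920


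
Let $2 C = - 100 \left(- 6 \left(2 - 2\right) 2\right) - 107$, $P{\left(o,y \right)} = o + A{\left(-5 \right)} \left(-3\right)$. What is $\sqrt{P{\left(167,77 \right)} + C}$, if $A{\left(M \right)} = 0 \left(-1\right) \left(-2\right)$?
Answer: $\frac{\sqrt{454}}{2} \approx 10.654$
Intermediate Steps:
$A{\left(M \right)} = 0$ ($A{\left(M \right)} = 0 \left(-2\right) = 0$)
$P{\left(o,y \right)} = o$ ($P{\left(o,y \right)} = o + 0 \left(-3\right) = o + 0 = o$)
$C = - \frac{107}{2}$ ($C = \frac{- 100 \left(- 6 \left(2 - 2\right) 2\right) - 107}{2} = \frac{- 100 \left(- 6 \cdot 0 \cdot 2\right) - 107}{2} = \frac{- 100 \left(\left(-6\right) 0\right) - 107}{2} = \frac{\left(-100\right) 0 - 107}{2} = \frac{0 - 107}{2} = \frac{1}{2} \left(-107\right) = - \frac{107}{2} \approx -53.5$)
$\sqrt{P{\left(167,77 \right)} + C} = \sqrt{167 - \frac{107}{2}} = \sqrt{\frac{227}{2}} = \frac{\sqrt{454}}{2}$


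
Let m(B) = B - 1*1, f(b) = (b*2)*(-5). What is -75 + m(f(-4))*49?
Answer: 1836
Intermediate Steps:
f(b) = -10*b (f(b) = (2*b)*(-5) = -10*b)
m(B) = -1 + B (m(B) = B - 1 = -1 + B)
-75 + m(f(-4))*49 = -75 + (-1 - 10*(-4))*49 = -75 + (-1 + 40)*49 = -75 + 39*49 = -75 + 1911 = 1836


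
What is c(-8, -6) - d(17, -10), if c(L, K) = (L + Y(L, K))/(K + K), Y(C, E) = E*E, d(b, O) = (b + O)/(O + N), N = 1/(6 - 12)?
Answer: -301/183 ≈ -1.6448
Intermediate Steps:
N = -⅙ (N = 1/(-6) = -⅙ ≈ -0.16667)
d(b, O) = (O + b)/(-⅙ + O) (d(b, O) = (b + O)/(O - ⅙) = (O + b)/(-⅙ + O))
Y(C, E) = E²
c(L, K) = (L + K²)/(2*K) (c(L, K) = (L + K²)/(K + K) = (L + K²)/((2*K)) = (L + K²)*(1/(2*K)) = (L + K²)/(2*K))
c(-8, -6) - d(17, -10) = (½)*(-8 + (-6)²)/(-6) - 6*(-10 + 17)/(-1 + 6*(-10)) = (½)*(-⅙)*(-8 + 36) - 6*7/(-1 - 60) = (½)*(-⅙)*28 - 6*7/(-61) = -7/3 - 6*(-1)*7/61 = -7/3 - 1*(-42/61) = -7/3 + 42/61 = -301/183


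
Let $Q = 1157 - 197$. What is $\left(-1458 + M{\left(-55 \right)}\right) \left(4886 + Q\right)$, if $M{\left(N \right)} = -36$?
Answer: $-8733924$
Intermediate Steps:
$Q = 960$
$\left(-1458 + M{\left(-55 \right)}\right) \left(4886 + Q\right) = \left(-1458 - 36\right) \left(4886 + 960\right) = \left(-1494\right) 5846 = -8733924$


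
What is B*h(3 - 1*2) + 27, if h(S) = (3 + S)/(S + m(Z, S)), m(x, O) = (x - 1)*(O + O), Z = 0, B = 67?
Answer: -241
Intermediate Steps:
m(x, O) = 2*O*(-1 + x) (m(x, O) = (-1 + x)*(2*O) = 2*O*(-1 + x))
h(S) = -(3 + S)/S (h(S) = (3 + S)/(S + 2*S*(-1 + 0)) = (3 + S)/(S + 2*S*(-1)) = (3 + S)/(S - 2*S) = (3 + S)/((-S)) = (3 + S)*(-1/S) = -(3 + S)/S)
B*h(3 - 1*2) + 27 = 67*((-3 - (3 - 1*2))/(3 - 1*2)) + 27 = 67*((-3 - (3 - 2))/(3 - 2)) + 27 = 67*((-3 - 1*1)/1) + 27 = 67*(1*(-3 - 1)) + 27 = 67*(1*(-4)) + 27 = 67*(-4) + 27 = -268 + 27 = -241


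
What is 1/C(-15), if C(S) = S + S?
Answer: -1/30 ≈ -0.033333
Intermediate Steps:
C(S) = 2*S
1/C(-15) = 1/(2*(-15)) = 1/(-30) = -1/30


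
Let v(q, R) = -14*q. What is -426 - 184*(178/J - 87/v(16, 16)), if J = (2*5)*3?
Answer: -667463/420 ≈ -1589.2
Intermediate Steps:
J = 30 (J = 10*3 = 30)
-426 - 184*(178/J - 87/v(16, 16)) = -426 - 184*(178/30 - 87/((-14*16))) = -426 - 184*(178*(1/30) - 87/(-224)) = -426 - 184*(89/15 - 87*(-1/224)) = -426 - 184*(89/15 + 87/224) = -426 - 184*21241/3360 = -426 - 488543/420 = -667463/420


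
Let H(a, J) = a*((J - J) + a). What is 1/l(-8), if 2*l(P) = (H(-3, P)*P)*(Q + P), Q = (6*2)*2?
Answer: -1/576 ≈ -0.0017361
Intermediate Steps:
H(a, J) = a² (H(a, J) = a*(0 + a) = a*a = a²)
Q = 24 (Q = 12*2 = 24)
l(P) = 9*P*(24 + P)/2 (l(P) = (((-3)²*P)*(24 + P))/2 = ((9*P)*(24 + P))/2 = (9*P*(24 + P))/2 = 9*P*(24 + P)/2)
1/l(-8) = 1/((9/2)*(-8)*(24 - 8)) = 1/((9/2)*(-8)*16) = 1/(-576) = -1/576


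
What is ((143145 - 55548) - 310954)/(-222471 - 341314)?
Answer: 223357/563785 ≈ 0.39617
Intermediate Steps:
((143145 - 55548) - 310954)/(-222471 - 341314) = (87597 - 310954)/(-563785) = -223357*(-1/563785) = 223357/563785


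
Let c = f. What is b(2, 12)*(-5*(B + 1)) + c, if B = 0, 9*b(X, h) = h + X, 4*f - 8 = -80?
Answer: -232/9 ≈ -25.778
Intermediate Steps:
f = -18 (f = 2 + (¼)*(-80) = 2 - 20 = -18)
b(X, h) = X/9 + h/9 (b(X, h) = (h + X)/9 = (X + h)/9 = X/9 + h/9)
c = -18
b(2, 12)*(-5*(B + 1)) + c = ((⅑)*2 + (⅑)*12)*(-5*(0 + 1)) - 18 = (2/9 + 4/3)*(-5*1) - 18 = (14/9)*(-5) - 18 = -70/9 - 18 = -232/9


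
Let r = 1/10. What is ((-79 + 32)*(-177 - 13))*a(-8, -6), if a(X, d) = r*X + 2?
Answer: 10716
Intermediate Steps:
r = ⅒ ≈ 0.10000
a(X, d) = 2 + X/10 (a(X, d) = X/10 + 2 = 2 + X/10)
((-79 + 32)*(-177 - 13))*a(-8, -6) = ((-79 + 32)*(-177 - 13))*(2 + (⅒)*(-8)) = (-47*(-190))*(2 - ⅘) = 8930*(6/5) = 10716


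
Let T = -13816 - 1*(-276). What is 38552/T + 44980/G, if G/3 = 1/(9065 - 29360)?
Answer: -1030020644138/3385 ≈ -3.0429e+8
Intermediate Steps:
T = -13540 (T = -13816 + 276 = -13540)
G = -1/6765 (G = 3/(9065 - 29360) = 3/(-20295) = 3*(-1/20295) = -1/6765 ≈ -0.00014782)
38552/T + 44980/G = 38552/(-13540) + 44980/(-1/6765) = 38552*(-1/13540) + 44980*(-6765) = -9638/3385 - 304289700 = -1030020644138/3385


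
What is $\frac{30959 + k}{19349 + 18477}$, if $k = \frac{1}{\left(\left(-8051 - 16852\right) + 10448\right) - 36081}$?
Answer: $\frac{1564544023}{1911574736} \approx 0.81846$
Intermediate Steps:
$k = - \frac{1}{50536}$ ($k = \frac{1}{\left(-24903 + 10448\right) - 36081} = \frac{1}{-14455 - 36081} = \frac{1}{-50536} = - \frac{1}{50536} \approx -1.9788 \cdot 10^{-5}$)
$\frac{30959 + k}{19349 + 18477} = \frac{30959 - \frac{1}{50536}}{19349 + 18477} = \frac{1564544023}{50536 \cdot 37826} = \frac{1564544023}{50536} \cdot \frac{1}{37826} = \frac{1564544023}{1911574736}$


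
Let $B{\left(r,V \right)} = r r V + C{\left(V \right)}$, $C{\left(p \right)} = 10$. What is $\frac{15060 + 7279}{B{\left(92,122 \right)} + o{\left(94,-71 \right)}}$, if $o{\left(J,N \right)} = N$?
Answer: $\frac{22339}{1032547} \approx 0.021635$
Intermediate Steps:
$B{\left(r,V \right)} = 10 + V r^{2}$ ($B{\left(r,V \right)} = r r V + 10 = r^{2} V + 10 = V r^{2} + 10 = 10 + V r^{2}$)
$\frac{15060 + 7279}{B{\left(92,122 \right)} + o{\left(94,-71 \right)}} = \frac{15060 + 7279}{\left(10 + 122 \cdot 92^{2}\right) - 71} = \frac{22339}{\left(10 + 122 \cdot 8464\right) - 71} = \frac{22339}{\left(10 + 1032608\right) - 71} = \frac{22339}{1032618 - 71} = \frac{22339}{1032547}$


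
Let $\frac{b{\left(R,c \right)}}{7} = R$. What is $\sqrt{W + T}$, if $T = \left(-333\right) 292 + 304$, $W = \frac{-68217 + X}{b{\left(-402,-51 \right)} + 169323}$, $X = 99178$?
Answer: $\frac{i \sqrt{6094010192223}}{7929} \approx 311.34 i$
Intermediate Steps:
$b{\left(R,c \right)} = 7 R$
$W = \frac{4423}{23787}$ ($W = \frac{-68217 + 99178}{7 \left(-402\right) + 169323} = \frac{30961}{-2814 + 169323} = \frac{30961}{166509} = 30961 \cdot \frac{1}{166509} = \frac{4423}{23787} \approx 0.18594$)
$T = -96932$ ($T = -97236 + 304 = -96932$)
$\sqrt{W + T} = \sqrt{\frac{4423}{23787} - 96932} = \sqrt{- \frac{2305717061}{23787}} = \frac{i \sqrt{6094010192223}}{7929}$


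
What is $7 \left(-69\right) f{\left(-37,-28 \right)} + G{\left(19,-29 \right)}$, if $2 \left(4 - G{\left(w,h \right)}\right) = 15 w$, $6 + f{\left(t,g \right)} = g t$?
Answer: $- \frac{995257}{2} \approx -4.9763 \cdot 10^{5}$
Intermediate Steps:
$f{\left(t,g \right)} = -6 + g t$
$G{\left(w,h \right)} = 4 - \frac{15 w}{2}$
$7 \left(-69\right) f{\left(-37,-28 \right)} + G{\left(19,-29 \right)} = 7 \left(-69\right) \left(-6 - -1036\right) + \left(4 - \frac{285}{2}\right) = - 483 \left(-6 + 1036\right) + \left(4 - \frac{285}{2}\right) = \left(-483\right) 1030 - \frac{277}{2} = -497490 - \frac{277}{2} = - \frac{995257}{2}$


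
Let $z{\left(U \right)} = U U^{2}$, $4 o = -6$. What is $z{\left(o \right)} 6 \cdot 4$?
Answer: $-81$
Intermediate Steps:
$o = - \frac{3}{2}$ ($o = \frac{1}{4} \left(-6\right) = - \frac{3}{2} \approx -1.5$)
$z{\left(U \right)} = U^{3}$
$z{\left(o \right)} 6 \cdot 4 = \left(- \frac{3}{2}\right)^{3} \cdot 6 \cdot 4 = \left(- \frac{27}{8}\right) 24 = -81$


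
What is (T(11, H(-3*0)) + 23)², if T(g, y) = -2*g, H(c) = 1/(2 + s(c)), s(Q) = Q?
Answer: 1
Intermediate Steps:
H(c) = 1/(2 + c)
(T(11, H(-3*0)) + 23)² = (-2*11 + 23)² = (-22 + 23)² = 1² = 1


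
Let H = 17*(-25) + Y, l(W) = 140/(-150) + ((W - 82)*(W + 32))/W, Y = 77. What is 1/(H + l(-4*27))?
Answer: -135/65156 ≈ -0.0020720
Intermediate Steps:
l(W) = -14/15 + (-82 + W)*(32 + W)/W (l(W) = 140*(-1/150) + ((-82 + W)*(32 + W))/W = -14/15 + (-82 + W)*(32 + W)/W)
H = -348 (H = 17*(-25) + 77 = -425 + 77 = -348)
1/(H + l(-4*27)) = 1/(-348 + (-764/15 - 4*27 - 2624/((-4*27)))) = 1/(-348 + (-764/15 - 108 - 2624/(-108))) = 1/(-348 + (-764/15 - 108 - 2624*(-1/108))) = 1/(-348 + (-764/15 - 108 + 656/27)) = 1/(-348 - 18176/135) = 1/(-65156/135) = -135/65156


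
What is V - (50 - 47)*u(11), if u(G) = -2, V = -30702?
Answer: -30696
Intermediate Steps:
V - (50 - 47)*u(11) = -30702 - (50 - 47)*(-2) = -30702 - 3*(-2) = -30702 - 1*(-6) = -30702 + 6 = -30696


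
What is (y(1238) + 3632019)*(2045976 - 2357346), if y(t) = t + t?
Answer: -1131672708150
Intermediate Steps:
y(t) = 2*t
(y(1238) + 3632019)*(2045976 - 2357346) = (2*1238 + 3632019)*(2045976 - 2357346) = (2476 + 3632019)*(-311370) = 3634495*(-311370) = -1131672708150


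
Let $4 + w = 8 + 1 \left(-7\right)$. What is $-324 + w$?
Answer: $-327$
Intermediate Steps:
$w = -3$ ($w = -4 + \left(8 + 1 \left(-7\right)\right) = -4 + \left(8 - 7\right) = -4 + 1 = -3$)
$-324 + w = -324 - 3 = -327$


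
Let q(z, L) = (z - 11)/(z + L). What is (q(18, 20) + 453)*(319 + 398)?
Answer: 12347457/38 ≈ 3.2493e+5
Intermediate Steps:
q(z, L) = (-11 + z)/(L + z)
(q(18, 20) + 453)*(319 + 398) = ((-11 + 18)/(20 + 18) + 453)*(319 + 398) = (7/38 + 453)*717 = (17221/38)*717 = 12347457/38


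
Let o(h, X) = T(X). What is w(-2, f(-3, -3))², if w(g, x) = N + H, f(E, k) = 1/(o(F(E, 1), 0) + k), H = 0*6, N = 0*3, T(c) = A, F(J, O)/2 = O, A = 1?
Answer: 0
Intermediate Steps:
F(J, O) = 2*O
T(c) = 1
N = 0
o(h, X) = 1
H = 0
f(E, k) = 1/(1 + k)
w(g, x) = 0 (w(g, x) = 0 + 0 = 0)
w(-2, f(-3, -3))² = 0² = 0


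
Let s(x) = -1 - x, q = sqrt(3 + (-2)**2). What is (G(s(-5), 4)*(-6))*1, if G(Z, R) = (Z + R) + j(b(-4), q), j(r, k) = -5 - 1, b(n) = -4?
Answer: -12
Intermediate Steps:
q = sqrt(7) (q = sqrt(3 + 4) = sqrt(7) ≈ 2.6458)
j(r, k) = -6
G(Z, R) = -6 + R + Z (G(Z, R) = (Z + R) - 6 = (R + Z) - 6 = -6 + R + Z)
(G(s(-5), 4)*(-6))*1 = ((-6 + 4 + (-1 - 1*(-5)))*(-6))*1 = ((-6 + 4 + (-1 + 5))*(-6))*1 = ((-6 + 4 + 4)*(-6))*1 = (2*(-6))*1 = -12*1 = -12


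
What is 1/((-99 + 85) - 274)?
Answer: -1/288 ≈ -0.0034722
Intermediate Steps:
1/((-99 + 85) - 274) = 1/(-14 - 274) = 1/(-288) = -1/288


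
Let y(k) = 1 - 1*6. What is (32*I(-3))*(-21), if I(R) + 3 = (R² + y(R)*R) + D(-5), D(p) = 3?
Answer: -16128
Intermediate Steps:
y(k) = -5 (y(k) = 1 - 6 = -5)
I(R) = R² - 5*R (I(R) = -3 + ((R² - 5*R) + 3) = -3 + (3 + R² - 5*R) = R² - 5*R)
(32*I(-3))*(-21) = (32*(-3*(-5 - 3)))*(-21) = (32*(-3*(-8)))*(-21) = (32*24)*(-21) = 768*(-21) = -16128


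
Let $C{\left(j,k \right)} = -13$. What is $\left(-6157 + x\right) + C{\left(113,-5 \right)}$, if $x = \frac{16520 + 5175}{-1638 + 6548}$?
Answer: $- \frac{6054601}{982} \approx -6165.6$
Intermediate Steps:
$x = \frac{4339}{982}$ ($x = \frac{21695}{4910} = 21695 \cdot \frac{1}{4910} = \frac{4339}{982} \approx 4.4185$)
$\left(-6157 + x\right) + C{\left(113,-5 \right)} = \left(-6157 + \frac{4339}{982}\right) - 13 = - \frac{6041835}{982} - 13 = - \frac{6054601}{982}$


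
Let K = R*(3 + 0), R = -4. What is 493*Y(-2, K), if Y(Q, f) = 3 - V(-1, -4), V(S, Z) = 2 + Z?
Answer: 2465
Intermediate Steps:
K = -12 (K = -4*(3 + 0) = -4*3 = -12)
Y(Q, f) = 5 (Y(Q, f) = 3 - (2 - 4) = 3 - 1*(-2) = 3 + 2 = 5)
493*Y(-2, K) = 493*5 = 2465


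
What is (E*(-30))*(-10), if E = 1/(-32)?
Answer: -75/8 ≈ -9.3750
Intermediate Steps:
E = -1/32 ≈ -0.031250
(E*(-30))*(-10) = -1/32*(-30)*(-10) = (15/16)*(-10) = -75/8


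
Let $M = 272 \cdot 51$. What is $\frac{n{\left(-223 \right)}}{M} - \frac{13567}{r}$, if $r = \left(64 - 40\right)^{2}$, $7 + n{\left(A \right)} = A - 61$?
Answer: $- \frac{3924355}{166464} \approx -23.575$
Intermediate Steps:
$n{\left(A \right)} = -68 + A$ ($n{\left(A \right)} = -7 + \left(A - 61\right) = -7 + \left(-61 + A\right) = -68 + A$)
$r = 576$ ($r = 24^{2} = 576$)
$M = 13872$
$\frac{n{\left(-223 \right)}}{M} - \frac{13567}{r} = \frac{-68 - 223}{13872} - \frac{13567}{576} = \left(-291\right) \frac{1}{13872} - \frac{13567}{576} = - \frac{97}{4624} - \frac{13567}{576} = - \frac{3924355}{166464}$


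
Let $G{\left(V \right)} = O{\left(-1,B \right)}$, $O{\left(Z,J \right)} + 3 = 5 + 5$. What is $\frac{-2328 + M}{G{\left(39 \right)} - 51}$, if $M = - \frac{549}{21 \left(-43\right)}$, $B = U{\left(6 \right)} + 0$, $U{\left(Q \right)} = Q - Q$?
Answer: $\frac{700545}{13244} \approx 52.895$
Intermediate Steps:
$U{\left(Q \right)} = 0$
$B = 0$ ($B = 0 + 0 = 0$)
$O{\left(Z,J \right)} = 7$ ($O{\left(Z,J \right)} = -3 + \left(5 + 5\right) = -3 + 10 = 7$)
$G{\left(V \right)} = 7$
$M = \frac{183}{301}$ ($M = - \frac{549}{-903} = \left(-549\right) \left(- \frac{1}{903}\right) = \frac{183}{301} \approx 0.60797$)
$\frac{-2328 + M}{G{\left(39 \right)} - 51} = \frac{-2328 + \frac{183}{301}}{7 - 51} = - \frac{700545}{301 \left(-44\right)} = \left(- \frac{700545}{301}\right) \left(- \frac{1}{44}\right) = \frac{700545}{13244}$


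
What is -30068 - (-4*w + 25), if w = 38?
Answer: -29941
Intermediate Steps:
-30068 - (-4*w + 25) = -30068 - (-4*38 + 25) = -30068 - (-152 + 25) = -30068 - 1*(-127) = -30068 + 127 = -29941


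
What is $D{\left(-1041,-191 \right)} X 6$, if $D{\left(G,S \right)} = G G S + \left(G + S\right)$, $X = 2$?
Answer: $-2483811636$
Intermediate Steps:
$D{\left(G,S \right)} = G + S + S G^{2}$ ($D{\left(G,S \right)} = G^{2} S + \left(G + S\right) = S G^{2} + \left(G + S\right) = G + S + S G^{2}$)
$D{\left(-1041,-191 \right)} X 6 = \left(-1041 - 191 - 191 \left(-1041\right)^{2}\right) 2 \cdot 6 = \left(-1041 - 191 - 206983071\right) 12 = \left(-206984303\right) 12 = -2483811636$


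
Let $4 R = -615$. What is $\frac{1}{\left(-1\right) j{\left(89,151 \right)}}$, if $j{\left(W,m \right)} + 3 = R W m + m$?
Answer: $\frac{4}{8264393} \approx 4.84 \cdot 10^{-7}$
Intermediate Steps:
$R = - \frac{615}{4}$ ($R = \frac{1}{4} \left(-615\right) = - \frac{615}{4} \approx -153.75$)
$j{\left(W,m \right)} = -3 + m - \frac{615 W m}{4}$ ($j{\left(W,m \right)} = -3 + \left(- \frac{615 W}{4} m + m\right) = -3 - \left(- m + \frac{615 W m}{4}\right) = -3 + m - \frac{615 W m}{4}$)
$\frac{1}{\left(-1\right) j{\left(89,151 \right)}} = \frac{1}{\left(-1\right) \left(-3 + 151 - \frac{54735}{4} \cdot 151\right)} = \frac{1}{\left(-1\right) \left(-3 + 151 - \frac{8264985}{4}\right)} = \frac{1}{\left(-1\right) \left(- \frac{8264393}{4}\right)} = \frac{1}{\frac{8264393}{4}} = \frac{4}{8264393}$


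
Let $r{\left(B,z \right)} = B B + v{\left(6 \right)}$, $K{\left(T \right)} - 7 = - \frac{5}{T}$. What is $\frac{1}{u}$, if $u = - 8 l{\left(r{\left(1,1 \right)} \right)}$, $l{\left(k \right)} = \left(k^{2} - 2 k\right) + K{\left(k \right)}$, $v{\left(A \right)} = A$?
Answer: $- \frac{7}{2312} \approx -0.0030277$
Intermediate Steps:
$K{\left(T \right)} = 7 - \frac{5}{T}$
$r{\left(B,z \right)} = 6 + B^{2}$ ($r{\left(B,z \right)} = B B + 6 = B^{2} + 6 = 6 + B^{2}$)
$l{\left(k \right)} = 7 + k^{2} - \frac{5}{k} - 2 k$ ($l{\left(k \right)} = \left(k^{2} - 2 k\right) + \left(7 - \frac{5}{k}\right) = 7 + k^{2} - \frac{5}{k} - 2 k$)
$u = - \frac{2312}{7}$ ($u = - 8 \left(7 + \left(6 + 1^{2}\right)^{2} - \frac{5}{6 + 1^{2}} - 2 \left(6 + 1^{2}\right)\right) = - 8 \left(7 + \left(6 + 1\right)^{2} - \frac{5}{6 + 1} - 2 \left(6 + 1\right)\right) = - 8 \left(7 + 7^{2} - \frac{5}{7} - 14\right) = - 8 \left(7 + 49 - \frac{5}{7} - 14\right) = \left(-8\right) \frac{289}{7} = - \frac{2312}{7} \approx -330.29$)
$\frac{1}{u} = \frac{1}{- \frac{2312}{7}} = - \frac{7}{2312}$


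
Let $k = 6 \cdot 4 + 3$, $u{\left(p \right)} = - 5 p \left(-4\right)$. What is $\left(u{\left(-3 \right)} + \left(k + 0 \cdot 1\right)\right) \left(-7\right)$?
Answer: $231$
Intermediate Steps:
$u{\left(p \right)} = 20 p$
$k = 27$ ($k = 24 + 3 = 27$)
$\left(u{\left(-3 \right)} + \left(k + 0 \cdot 1\right)\right) \left(-7\right) = \left(20 \left(-3\right) + \left(27 + 0 \cdot 1\right)\right) \left(-7\right) = \left(-60 + \left(27 + 0\right)\right) \left(-7\right) = \left(-60 + 27\right) \left(-7\right) = \left(-33\right) \left(-7\right) = 231$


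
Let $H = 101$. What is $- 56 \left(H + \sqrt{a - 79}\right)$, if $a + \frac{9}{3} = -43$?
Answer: $-5656 - 280 i \sqrt{5} \approx -5656.0 - 626.1 i$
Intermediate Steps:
$a = -46$ ($a = -3 - 43 = -46$)
$- 56 \left(H + \sqrt{a - 79}\right) = - 56 \left(101 + \sqrt{-46 - 79}\right) = - 56 \left(101 + \sqrt{-125}\right) = - 56 \left(101 + 5 i \sqrt{5}\right) = -5656 - 280 i \sqrt{5}$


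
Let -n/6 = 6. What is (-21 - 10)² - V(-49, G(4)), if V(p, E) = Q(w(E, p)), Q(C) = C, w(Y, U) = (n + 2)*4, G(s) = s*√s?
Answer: 1097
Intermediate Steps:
n = -36 (n = -6*6 = -36)
G(s) = s^(3/2)
w(Y, U) = -136 (w(Y, U) = (-36 + 2)*4 = -34*4 = -136)
V(p, E) = -136
(-21 - 10)² - V(-49, G(4)) = (-21 - 10)² - 1*(-136) = (-31)² + 136 = 961 + 136 = 1097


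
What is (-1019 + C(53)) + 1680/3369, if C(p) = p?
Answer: -1084258/1123 ≈ -965.50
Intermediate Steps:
(-1019 + C(53)) + 1680/3369 = (-1019 + 53) + 1680/3369 = -966 + 1680*(1/3369) = -966 + 560/1123 = -1084258/1123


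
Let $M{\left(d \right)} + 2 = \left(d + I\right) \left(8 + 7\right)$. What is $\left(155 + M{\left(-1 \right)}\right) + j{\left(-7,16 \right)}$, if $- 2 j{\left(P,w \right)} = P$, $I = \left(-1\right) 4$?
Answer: $\frac{163}{2} \approx 81.5$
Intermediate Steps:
$I = -4$
$j{\left(P,w \right)} = - \frac{P}{2}$
$M{\left(d \right)} = -62 + 15 d$ ($M{\left(d \right)} = -2 + \left(d - 4\right) \left(8 + 7\right) = -2 + \left(-4 + d\right) 15 = -2 + \left(-60 + 15 d\right) = -62 + 15 d$)
$\left(155 + M{\left(-1 \right)}\right) + j{\left(-7,16 \right)} = \left(155 + \left(-62 + 15 \left(-1\right)\right)\right) - - \frac{7}{2} = \left(155 - 77\right) + \frac{7}{2} = 78 + \frac{7}{2} = \frac{163}{2}$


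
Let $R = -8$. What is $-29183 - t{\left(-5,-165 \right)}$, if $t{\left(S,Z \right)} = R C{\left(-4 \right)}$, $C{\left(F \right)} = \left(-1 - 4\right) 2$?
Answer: $-29263$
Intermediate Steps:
$C{\left(F \right)} = -10$ ($C{\left(F \right)} = \left(-5\right) 2 = -10$)
$t{\left(S,Z \right)} = 80$ ($t{\left(S,Z \right)} = \left(-8\right) \left(-10\right) = 80$)
$-29183 - t{\left(-5,-165 \right)} = -29183 - 80 = -29263$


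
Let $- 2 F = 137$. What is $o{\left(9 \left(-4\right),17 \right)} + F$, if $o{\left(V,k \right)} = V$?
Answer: $- \frac{209}{2} \approx -104.5$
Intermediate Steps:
$F = - \frac{137}{2}$ ($F = \left(- \frac{1}{2}\right) 137 = - \frac{137}{2} \approx -68.5$)
$o{\left(9 \left(-4\right),17 \right)} + F = 9 \left(-4\right) - \frac{137}{2} = -36 - \frac{137}{2} = - \frac{209}{2}$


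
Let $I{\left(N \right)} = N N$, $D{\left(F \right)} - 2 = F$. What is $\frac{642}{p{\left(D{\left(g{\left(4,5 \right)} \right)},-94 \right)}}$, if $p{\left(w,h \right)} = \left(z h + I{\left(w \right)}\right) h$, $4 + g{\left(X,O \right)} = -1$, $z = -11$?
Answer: $- \frac{321}{49021} \approx -0.0065482$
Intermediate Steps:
$g{\left(X,O \right)} = -5$ ($g{\left(X,O \right)} = -4 - 1 = -5$)
$D{\left(F \right)} = 2 + F$
$I{\left(N \right)} = N^{2}$
$p{\left(w,h \right)} = h \left(w^{2} - 11 h\right)$ ($p{\left(w,h \right)} = \left(- 11 h + w^{2}\right) h = \left(w^{2} - 11 h\right) h = h \left(w^{2} - 11 h\right)$)
$\frac{642}{p{\left(D{\left(g{\left(4,5 \right)} \right)},-94 \right)}} = \frac{642}{\left(-94\right) \left(\left(2 - 5\right)^{2} - -1034\right)} = \frac{642}{\left(-94\right) \left(\left(-3\right)^{2} + 1034\right)} = \frac{642}{\left(-94\right) \left(9 + 1034\right)} = \frac{642}{\left(-94\right) 1043} = \frac{642}{-98042} = 642 \left(- \frac{1}{98042}\right) = - \frac{321}{49021}$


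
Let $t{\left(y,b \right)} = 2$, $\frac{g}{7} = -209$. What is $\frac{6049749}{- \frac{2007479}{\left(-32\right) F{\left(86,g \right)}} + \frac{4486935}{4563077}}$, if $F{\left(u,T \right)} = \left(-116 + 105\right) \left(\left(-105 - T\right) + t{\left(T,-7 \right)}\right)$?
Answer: $- \frac{777370049777671680}{412487984099} \approx -1.8846 \cdot 10^{6}$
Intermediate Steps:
$g = -1463$ ($g = 7 \left(-209\right) = -1463$)
$F{\left(u,T \right)} = 1133 + 11 T$ ($F{\left(u,T \right)} = \left(-116 + 105\right) \left(\left(-105 - T\right) + 2\right) = - 11 \left(-103 - T\right) = 1133 + 11 T$)
$\frac{6049749}{- \frac{2007479}{\left(-32\right) F{\left(86,g \right)}} + \frac{4486935}{4563077}} = \frac{6049749}{- \frac{2007479}{\left(-32\right) \left(1133 + 11 \left(-1463\right)\right)} + \frac{4486935}{4563077}} = \frac{6049749}{- \frac{2007479}{\left(-32\right) \left(1133 - 16093\right)} + 4486935 \cdot \frac{1}{4563077}} = \frac{6049749}{- \frac{2007479}{\left(-32\right) \left(-14960\right)} + \frac{4486935}{4563077}} = \frac{6049749}{- \frac{2007479}{478720} + \frac{4486935}{4563077}} = \frac{6049749}{\left(-2007479\right) \frac{1}{478720} + \frac{4486935}{4563077}} = \frac{6049749}{- \frac{118087}{28160} + \frac{4486935}{4563077}} = \frac{6049749}{- \frac{412487984099}{128496248320}} = 6049749 \left(- \frac{128496248320}{412487984099}\right) = - \frac{777370049777671680}{412487984099}$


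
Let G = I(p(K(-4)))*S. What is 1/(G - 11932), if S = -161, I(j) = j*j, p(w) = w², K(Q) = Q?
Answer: -1/53148 ≈ -1.8815e-5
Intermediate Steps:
I(j) = j²
G = -41216 (G = ((-4)²)²*(-161) = 16²*(-161) = 256*(-161) = -41216)
1/(G - 11932) = 1/(-41216 - 11932) = 1/(-53148) = -1/53148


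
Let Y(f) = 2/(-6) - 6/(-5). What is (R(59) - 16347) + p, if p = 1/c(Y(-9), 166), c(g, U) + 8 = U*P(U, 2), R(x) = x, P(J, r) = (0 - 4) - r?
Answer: -16353153/1004 ≈ -16288.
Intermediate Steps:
P(J, r) = -4 - r
Y(f) = 13/15 (Y(f) = 2*(-⅙) - 6*(-⅕) = -⅓ + 6/5 = 13/15)
c(g, U) = -8 - 6*U (c(g, U) = -8 + U*(-4 - 1*2) = -8 + U*(-4 - 2) = -8 + U*(-6) = -8 - 6*U)
p = -1/1004 (p = 1/(-8 - 6*166) = 1/(-8 - 996) = 1/(-1004) = -1/1004 ≈ -0.00099602)
(R(59) - 16347) + p = (59 - 16347) - 1/1004 = -16288 - 1/1004 = -16353153/1004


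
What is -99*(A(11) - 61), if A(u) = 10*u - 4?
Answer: -4455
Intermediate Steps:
A(u) = -4 + 10*u
-99*(A(11) - 61) = -99*((-4 + 10*11) - 61) = -99*((-4 + 110) - 61) = -99*(106 - 61) = -99*45 = -4455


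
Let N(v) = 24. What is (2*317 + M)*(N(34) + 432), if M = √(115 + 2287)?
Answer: 289104 + 456*√2402 ≈ 3.1145e+5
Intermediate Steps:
M = √2402 ≈ 49.010
(2*317 + M)*(N(34) + 432) = (2*317 + √2402)*(24 + 432) = (634 + √2402)*456 = 289104 + 456*√2402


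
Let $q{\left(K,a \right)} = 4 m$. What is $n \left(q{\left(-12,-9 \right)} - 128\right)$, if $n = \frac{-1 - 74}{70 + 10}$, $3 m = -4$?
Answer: $125$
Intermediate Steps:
$m = - \frac{4}{3}$ ($m = \frac{1}{3} \left(-4\right) = - \frac{4}{3} \approx -1.3333$)
$q{\left(K,a \right)} = - \frac{16}{3}$ ($q{\left(K,a \right)} = 4 \left(- \frac{4}{3}\right) = - \frac{16}{3}$)
$n = - \frac{15}{16}$ ($n = - \frac{75}{80} = \left(-75\right) \frac{1}{80} = - \frac{15}{16} \approx -0.9375$)
$n \left(q{\left(-12,-9 \right)} - 128\right) = - \frac{15 \left(- \frac{16}{3} - 128\right)}{16} = \left(- \frac{15}{16}\right) \left(- \frac{400}{3}\right) = 125$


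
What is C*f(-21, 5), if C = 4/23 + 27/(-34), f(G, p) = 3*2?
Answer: -1455/391 ≈ -3.7212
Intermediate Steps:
f(G, p) = 6
C = -485/782 (C = 4*(1/23) + 27*(-1/34) = 4/23 - 27/34 = -485/782 ≈ -0.62020)
C*f(-21, 5) = -485/782*6 = -1455/391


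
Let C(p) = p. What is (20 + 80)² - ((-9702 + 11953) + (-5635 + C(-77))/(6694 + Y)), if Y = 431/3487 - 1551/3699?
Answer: 15931145175381/2055670537 ≈ 7749.9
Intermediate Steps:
Y = -1271356/4299471 (Y = 431*(1/3487) - 1551*1/3699 = 431/3487 - 517/1233 = -1271356/4299471 ≈ -0.29570)
(20 + 80)² - ((-9702 + 11953) + (-5635 + C(-77))/(6694 + Y)) = (20 + 80)² - ((-9702 + 11953) + (-5635 - 77)/(6694 - 1271356/4299471)) = 100² - (2251 - 5712/28779387518/4299471) = 10000 - (2251 - 5712*4299471/28779387518) = 10000 - (2251 - 1754184168/2055670537) = 10000 - 1*4625560194619/2055670537 = 10000 - 4625560194619/2055670537 = 15931145175381/2055670537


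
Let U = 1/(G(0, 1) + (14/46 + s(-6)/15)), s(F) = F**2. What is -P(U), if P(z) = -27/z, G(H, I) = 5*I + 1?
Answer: 27027/115 ≈ 235.02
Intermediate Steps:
G(H, I) = 1 + 5*I
U = 115/1001 (U = 1/((1 + 5*1) + (14/46 + (-6)**2/15)) = 1/((1 + 5) + (14*(1/46) + 36*(1/15))) = 1/(6 + (7/23 + 12/5)) = 1/(6 + 311/115) = 1/(1001/115) = 115/1001 ≈ 0.11489)
-P(U) = -(-27)/115/1001 = -(-27)*1001/115 = -1*(-27027/115) = 27027/115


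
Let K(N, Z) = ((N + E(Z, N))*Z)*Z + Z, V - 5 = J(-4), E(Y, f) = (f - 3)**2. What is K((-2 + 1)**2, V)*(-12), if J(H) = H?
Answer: -72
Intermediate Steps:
E(Y, f) = (-3 + f)**2
V = 1 (V = 5 - 4 = 1)
K(N, Z) = Z + Z**2*(N + (-3 + N)**2) (K(N, Z) = ((N + (-3 + N)**2)*Z)*Z + Z = (Z*(N + (-3 + N)**2))*Z + Z = Z**2*(N + (-3 + N)**2) + Z = Z + Z**2*(N + (-3 + N)**2))
K((-2 + 1)**2, V)*(-12) = (1*(1 + (-2 + 1)**2*1 + 1*(-3 + (-2 + 1)**2)**2))*(-12) = (1*(1 + (-1)**2*1 + 1*(-3 + (-1)**2)**2))*(-12) = (1*(1 + 1*1 + 1*(-3 + 1)**2))*(-12) = (1*(1 + 1 + 1*(-2)**2))*(-12) = (1*(1 + 1 + 1*4))*(-12) = (1*(1 + 1 + 4))*(-12) = (1*6)*(-12) = 6*(-12) = -72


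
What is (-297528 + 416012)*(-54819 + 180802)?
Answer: 14926969772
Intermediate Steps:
(-297528 + 416012)*(-54819 + 180802) = 118484*125983 = 14926969772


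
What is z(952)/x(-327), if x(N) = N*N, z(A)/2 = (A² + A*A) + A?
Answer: 1209040/35643 ≈ 33.921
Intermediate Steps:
z(A) = 2*A + 4*A² (z(A) = 2*((A² + A*A) + A) = 2*((A² + A²) + A) = 2*(2*A² + A) = 2*(A + 2*A²) = 2*A + 4*A²)
x(N) = N²
z(952)/x(-327) = (2*952*(1 + 2*952))/((-327)²) = (2*952*(1 + 1904))/106929 = (2*952*1905)*(1/106929) = 3627120*(1/106929) = 1209040/35643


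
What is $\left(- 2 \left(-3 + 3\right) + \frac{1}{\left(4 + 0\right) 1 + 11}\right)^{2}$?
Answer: $\frac{1}{225} \approx 0.0044444$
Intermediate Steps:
$\left(- 2 \left(-3 + 3\right) + \frac{1}{\left(4 + 0\right) 1 + 11}\right)^{2} = \left(\left(-2\right) 0 + \frac{1}{4 \cdot 1 + 11}\right)^{2} = \left(0 + \frac{1}{4 + 11}\right)^{2} = \left(0 + \frac{1}{15}\right)^{2} = \left(\frac{1}{15}\right)^{2} = \frac{1}{225}$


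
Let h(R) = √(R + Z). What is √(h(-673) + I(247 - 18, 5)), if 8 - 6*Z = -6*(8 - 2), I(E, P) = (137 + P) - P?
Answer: √(1233 + 3*I*√5991)/3 ≈ 11.756 + 1.0973*I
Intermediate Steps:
I(E, P) = 137
Z = 22/3 (Z = 4/3 - (-1)*(8 - 2) = 4/3 - (-1)*6 = 4/3 - ⅙*(-36) = 4/3 + 6 = 22/3 ≈ 7.3333)
h(R) = √(22/3 + R) (h(R) = √(R + 22/3) = √(22/3 + R))
√(h(-673) + I(247 - 18, 5)) = √(√(66 + 9*(-673))/3 + 137) = √(√(66 - 6057)/3 + 137) = √(√(-5991)/3 + 137) = √((I*√5991)/3 + 137) = √(I*√5991/3 + 137) = √(137 + I*√5991/3)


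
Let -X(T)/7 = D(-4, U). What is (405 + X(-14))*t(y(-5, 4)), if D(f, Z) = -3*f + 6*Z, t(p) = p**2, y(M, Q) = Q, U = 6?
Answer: 1104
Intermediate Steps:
X(T) = -336 (X(T) = -7*(-3*(-4) + 6*6) = -7*(12 + 36) = -7*48 = -336)
(405 + X(-14))*t(y(-5, 4)) = (405 - 336)*4**2 = 69*16 = 1104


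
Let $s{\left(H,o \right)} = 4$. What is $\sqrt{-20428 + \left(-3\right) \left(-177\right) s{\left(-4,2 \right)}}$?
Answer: $8 i \sqrt{286} \approx 135.29 i$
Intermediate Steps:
$\sqrt{-20428 + \left(-3\right) \left(-177\right) s{\left(-4,2 \right)}} = \sqrt{-20428 + \left(-3\right) \left(-177\right) 4} = \sqrt{-20428 + 531 \cdot 4} = \sqrt{-20428 + 2124} = \sqrt{-18304} = 8 i \sqrt{286}$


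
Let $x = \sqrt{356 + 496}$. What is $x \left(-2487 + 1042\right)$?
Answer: $- 2890 \sqrt{213} \approx -42178.0$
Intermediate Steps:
$x = 2 \sqrt{213}$ ($x = \sqrt{852} = 2 \sqrt{213} \approx 29.189$)
$x \left(-2487 + 1042\right) = 2 \sqrt{213} \left(-2487 + 1042\right) = 2 \sqrt{213} \left(-1445\right) = - 2890 \sqrt{213}$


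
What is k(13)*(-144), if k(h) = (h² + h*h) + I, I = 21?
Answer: -51696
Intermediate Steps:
k(h) = 21 + 2*h² (k(h) = (h² + h*h) + 21 = (h² + h²) + 21 = 2*h² + 21 = 21 + 2*h²)
k(13)*(-144) = (21 + 2*13²)*(-144) = (21 + 2*169)*(-144) = (21 + 338)*(-144) = 359*(-144) = -51696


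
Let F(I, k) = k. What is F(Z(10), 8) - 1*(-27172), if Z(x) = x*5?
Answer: 27180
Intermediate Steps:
Z(x) = 5*x
F(Z(10), 8) - 1*(-27172) = 8 - 1*(-27172) = 8 + 27172 = 27180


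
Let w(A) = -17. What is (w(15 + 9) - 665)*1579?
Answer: -1076878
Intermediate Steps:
(w(15 + 9) - 665)*1579 = (-17 - 665)*1579 = -682*1579 = -1076878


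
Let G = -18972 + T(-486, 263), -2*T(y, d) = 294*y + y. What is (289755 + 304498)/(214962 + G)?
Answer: 594253/267675 ≈ 2.2201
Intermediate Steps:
T(y, d) = -295*y/2 (T(y, d) = -(294*y + y)/2 = -295*y/2)
G = 52713 (G = -18972 - 295/2*(-486) = -18972 + 71685 = 52713)
(289755 + 304498)/(214962 + G) = (289755 + 304498)/(214962 + 52713) = 594253/267675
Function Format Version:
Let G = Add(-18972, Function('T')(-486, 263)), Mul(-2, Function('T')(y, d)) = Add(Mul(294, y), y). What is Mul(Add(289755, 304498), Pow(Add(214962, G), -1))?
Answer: Rational(594253, 267675) ≈ 2.2201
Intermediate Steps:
Function('T')(y, d) = Mul(Rational(-295, 2), y) (Function('T')(y, d) = Mul(Rational(-1, 2), Add(Mul(294, y), y)) = Mul(Rational(-1, 2), Mul(295, y)) = Mul(Rational(-295, 2), y))
G = 52713 (G = Add(-18972, Mul(Rational(-295, 2), -486)) = Add(-18972, 71685) = 52713)
Mul(Add(289755, 304498), Pow(Add(214962, G), -1)) = Mul(Add(289755, 304498), Pow(Add(214962, 52713), -1)) = Mul(594253, Pow(267675, -1)) = Mul(594253, Rational(1, 267675)) = Rational(594253, 267675)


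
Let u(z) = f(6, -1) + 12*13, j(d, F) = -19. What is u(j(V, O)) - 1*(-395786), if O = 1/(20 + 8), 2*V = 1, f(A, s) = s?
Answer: 395941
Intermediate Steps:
V = ½ (V = (½)*1 = ½ ≈ 0.50000)
O = 1/28 ≈ 0.035714
u(z) = 155 (u(z) = -1 + 12*13 = -1 + 156 = 155)
u(j(V, O)) - 1*(-395786) = 155 - 1*(-395786) = 155 + 395786 = 395941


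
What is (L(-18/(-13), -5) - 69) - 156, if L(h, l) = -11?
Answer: -236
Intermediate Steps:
(L(-18/(-13), -5) - 69) - 156 = (-11 - 69) - 156 = -80 - 156 = -236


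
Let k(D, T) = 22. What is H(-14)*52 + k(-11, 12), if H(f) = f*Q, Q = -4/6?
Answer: 1522/3 ≈ 507.33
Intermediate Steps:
Q = -2/3 (Q = -4*1/6 = -2/3 ≈ -0.66667)
H(f) = -2*f/3 (H(f) = f*(-2/3) = -2*f/3)
H(-14)*52 + k(-11, 12) = -2/3*(-14)*52 + 22 = (28/3)*52 + 22 = 1456/3 + 22 = 1522/3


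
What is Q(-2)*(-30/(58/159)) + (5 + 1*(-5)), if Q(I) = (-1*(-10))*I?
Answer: 47700/29 ≈ 1644.8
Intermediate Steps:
Q(I) = 10*I
Q(-2)*(-30/(58/159)) + (5 + 1*(-5)) = (10*(-2))*(-30/(58/159)) + (5 + 1*(-5)) = -(-600)/(58*(1/159)) + (5 - 5) = -(-600)/58/159 + 0 = -(-600)*159/58 + 0 = -20*(-2385/29) + 0 = 47700/29 + 0 = 47700/29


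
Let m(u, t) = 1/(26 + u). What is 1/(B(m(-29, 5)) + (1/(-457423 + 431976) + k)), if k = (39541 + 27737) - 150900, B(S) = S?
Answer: -76341/6383812552 ≈ -1.1959e-5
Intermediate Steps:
k = -83622 (k = 67278 - 150900 = -83622)
1/(B(m(-29, 5)) + (1/(-457423 + 431976) + k)) = 1/(1/(26 - 29) + (1/(-457423 + 431976) - 83622)) = 1/(1/(-3) + (1/(-25447) - 83622)) = 1/(-⅓ + (-1/25447 - 83622)) = 1/(-⅓ - 2127929035/25447) = 1/(-6383812552/76341) = -76341/6383812552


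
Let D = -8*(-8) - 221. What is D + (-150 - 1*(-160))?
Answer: -147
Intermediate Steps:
D = -157 (D = 64 - 221 = -157)
D + (-150 - 1*(-160)) = -157 + (-150 - 1*(-160)) = -157 + (-150 + 160) = -157 + 10 = -147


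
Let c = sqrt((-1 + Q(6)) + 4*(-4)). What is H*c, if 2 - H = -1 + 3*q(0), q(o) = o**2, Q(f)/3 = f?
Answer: 3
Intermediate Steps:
Q(f) = 3*f
c = 1 (c = sqrt((-1 + 3*6) + 4*(-4)) = sqrt((-1 + 18) - 16) = sqrt(17 - 16) = sqrt(1) = 1)
H = 3 (H = 2 - (-1 + 3*0**2) = 2 - (-1 + 3*0) = 2 - (-1 + 0) = 2 - 1*(-1) = 2 + 1 = 3)
H*c = 3*1 = 3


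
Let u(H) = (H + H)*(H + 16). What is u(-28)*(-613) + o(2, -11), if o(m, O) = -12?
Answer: -411948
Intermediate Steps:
u(H) = 2*H*(16 + H) (u(H) = (2*H)*(16 + H) = 2*H*(16 + H))
u(-28)*(-613) + o(2, -11) = (2*(-28)*(16 - 28))*(-613) - 12 = (2*(-28)*(-12))*(-613) - 12 = 672*(-613) - 12 = -411936 - 12 = -411948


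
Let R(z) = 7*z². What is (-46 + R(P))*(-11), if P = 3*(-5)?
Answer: -16819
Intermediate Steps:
P = -15
(-46 + R(P))*(-11) = (-46 + 7*(-15)²)*(-11) = (-46 + 7*225)*(-11) = (-46 + 1575)*(-11) = 1529*(-11) = -16819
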